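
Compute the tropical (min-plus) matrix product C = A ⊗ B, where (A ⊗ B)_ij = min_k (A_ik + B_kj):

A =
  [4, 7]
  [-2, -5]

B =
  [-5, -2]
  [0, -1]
A ⊗ B =
  [-1, 2]
  [-7, -6]

Apply the min-plus product entry-by-entry:
  C[0][0] = min over k of (A[0][0] + B[0][0] = 4 + -5 = -1, A[0][1] + B[1][0] = 7 + 0 = 7) = -1 (attained at k = 0)
  C[0][1] = min over k of (A[0][0] + B[0][1] = 4 + -2 = 2, A[0][1] + B[1][1] = 7 + -1 = 6) = 2 (attained at k = 0)
  C[1][0] = min over k of (A[1][0] + B[0][0] = -2 + -5 = -7, A[1][1] + B[1][0] = -5 + 0 = -5) = -7 (attained at k = 0)
  C[1][1] = min over k of (A[1][0] + B[0][1] = -2 + -2 = -4, A[1][1] + B[1][1] = -5 + -1 = -6) = -6 (attained at k = 1)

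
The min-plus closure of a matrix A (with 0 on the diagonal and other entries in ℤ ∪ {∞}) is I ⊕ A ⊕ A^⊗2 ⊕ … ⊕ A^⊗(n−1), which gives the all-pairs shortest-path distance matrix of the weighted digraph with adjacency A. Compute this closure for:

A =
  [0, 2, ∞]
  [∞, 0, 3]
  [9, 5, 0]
Closure =
  [0, 2, 5]
  [12, 0, 3]
  [9, 5, 0]

This is the Floyd-Warshall all-pairs shortest-path computation. For each intermediate vertex k = 0, 1, …, 2, update dist[i][j] ← min(dist[i][j], dist[i][k] + dist[k][j]). The final matrix gives, for each (i, j), the minimum total weight of any directed path from i to j (possibly empty when i = j).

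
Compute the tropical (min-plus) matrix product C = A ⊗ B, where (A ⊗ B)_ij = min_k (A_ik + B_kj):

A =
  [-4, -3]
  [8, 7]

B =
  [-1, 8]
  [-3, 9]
A ⊗ B =
  [-6, 4]
  [4, 16]

Apply the min-plus product entry-by-entry:
  C[0][0] = min over k of (A[0][0] + B[0][0] = -4 + -1 = -5, A[0][1] + B[1][0] = -3 + -3 = -6) = -6 (attained at k = 1)
  C[0][1] = min over k of (A[0][0] + B[0][1] = -4 + 8 = 4, A[0][1] + B[1][1] = -3 + 9 = 6) = 4 (attained at k = 0)
  C[1][0] = min over k of (A[1][0] + B[0][0] = 8 + -1 = 7, A[1][1] + B[1][0] = 7 + -3 = 4) = 4 (attained at k = 1)
  C[1][1] = min over k of (A[1][0] + B[0][1] = 8 + 8 = 16, A[1][1] + B[1][1] = 7 + 9 = 16) = 16 (attained at k = 0)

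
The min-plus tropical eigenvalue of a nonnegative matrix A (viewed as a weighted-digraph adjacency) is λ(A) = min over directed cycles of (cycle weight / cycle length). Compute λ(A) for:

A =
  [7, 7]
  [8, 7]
λ(A) = 7

Enumerate directed cycles and compute their means (weight / length). Sample:
  cycle 0 → 0: weight = 7, length = 1, mean = 7/1 ≈ 7.000
  cycle 1 → 1: weight = 7, length = 1, mean = 7/1 ≈ 7.000
  cycle 0 → 1 → 0: weight = 15, length = 2, mean = 15/2 ≈ 7.500
  cycle 1 → 0 → 1: weight = 15, length = 2, mean = 15/2 ≈ 7.500
Minimum mean = 7.000, attained e.g. along the cycle 0 → 0 with weight 7 and length 1. So λ(A) = 7/1 = 7.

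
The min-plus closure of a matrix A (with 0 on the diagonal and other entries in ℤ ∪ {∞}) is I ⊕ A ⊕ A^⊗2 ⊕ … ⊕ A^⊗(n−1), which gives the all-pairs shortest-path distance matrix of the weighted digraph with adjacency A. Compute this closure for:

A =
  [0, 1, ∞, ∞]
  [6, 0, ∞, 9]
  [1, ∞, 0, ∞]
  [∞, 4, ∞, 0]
Closure =
  [0, 1, ∞, 10]
  [6, 0, ∞, 9]
  [1, 2, 0, 11]
  [10, 4, ∞, 0]

This is the Floyd-Warshall all-pairs shortest-path computation. For each intermediate vertex k = 0, 1, …, 3, update dist[i][j] ← min(dist[i][j], dist[i][k] + dist[k][j]). The final matrix gives, for each (i, j), the minimum total weight of any directed path from i to j (possibly empty when i = j).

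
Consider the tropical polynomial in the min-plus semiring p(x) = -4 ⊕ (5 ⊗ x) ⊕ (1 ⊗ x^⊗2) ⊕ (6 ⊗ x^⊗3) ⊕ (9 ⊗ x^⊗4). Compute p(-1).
p(-1) = -4

A tropical monomial a ⊗ x^⊗i evaluates to a + i · x. Evaluating each term at x = -1:
  Term 0 contributes -4 + 0 · -1 = -4
  Term 1 contributes 5 + 1 · -1 = 4
  Term 2 contributes 1 + 2 · -1 = -1
  Term 3 contributes 6 + 3 · -1 = 3
  Term 4 contributes 9 + 4 · -1 = 5
p(-1) = ⊕ of these = min[-4, 4, -1, 3, 5] = -4.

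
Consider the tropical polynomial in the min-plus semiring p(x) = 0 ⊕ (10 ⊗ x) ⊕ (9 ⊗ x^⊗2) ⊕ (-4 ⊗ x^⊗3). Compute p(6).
p(6) = 0

A tropical monomial a ⊗ x^⊗i evaluates to a + i · x. Evaluating each term at x = 6:
  Term 0 contributes 0 + 0 · 6 = 0
  Term 1 contributes 10 + 1 · 6 = 16
  Term 2 contributes 9 + 2 · 6 = 21
  Term 3 contributes -4 + 3 · 6 = 14
p(6) = ⊕ of these = min[0, 16, 21, 14] = 0.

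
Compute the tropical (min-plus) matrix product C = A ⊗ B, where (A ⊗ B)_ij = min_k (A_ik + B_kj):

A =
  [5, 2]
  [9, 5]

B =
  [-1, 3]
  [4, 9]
A ⊗ B =
  [4, 8]
  [8, 12]

Apply the min-plus product entry-by-entry:
  C[0][0] = min over k of (A[0][0] + B[0][0] = 5 + -1 = 4, A[0][1] + B[1][0] = 2 + 4 = 6) = 4 (attained at k = 0)
  C[0][1] = min over k of (A[0][0] + B[0][1] = 5 + 3 = 8, A[0][1] + B[1][1] = 2 + 9 = 11) = 8 (attained at k = 0)
  C[1][0] = min over k of (A[1][0] + B[0][0] = 9 + -1 = 8, A[1][1] + B[1][0] = 5 + 4 = 9) = 8 (attained at k = 0)
  C[1][1] = min over k of (A[1][0] + B[0][1] = 9 + 3 = 12, A[1][1] + B[1][1] = 5 + 9 = 14) = 12 (attained at k = 0)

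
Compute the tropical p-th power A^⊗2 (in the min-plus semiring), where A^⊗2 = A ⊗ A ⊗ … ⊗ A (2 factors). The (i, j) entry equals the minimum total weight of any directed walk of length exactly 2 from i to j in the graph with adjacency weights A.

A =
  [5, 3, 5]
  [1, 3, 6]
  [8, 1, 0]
A^⊗2 =
  [4, 6, 5]
  [4, 4, 6]
  [2, 1, 0]

Each entry (A^⊗2)_ij equals the minimum over all length-2 walks i = v_0 → v_1 → … → v_2 = j of Σ_t A[v_t][v_{t+1}]. For example, for (i, j) = (0, 2) we minimise over 3 possible intermediate vertex sequences; the minimum is 5, attained along the walk 0 → 2 → 2.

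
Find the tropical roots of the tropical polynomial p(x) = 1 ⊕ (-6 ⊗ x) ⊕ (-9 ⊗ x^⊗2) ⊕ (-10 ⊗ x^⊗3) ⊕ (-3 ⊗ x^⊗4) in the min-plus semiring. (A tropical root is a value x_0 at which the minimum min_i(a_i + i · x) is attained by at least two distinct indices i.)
Roots: {-7, 1, 3, 7}

Each tropical root is a break point of the lower envelope of the lines y = a_i + i · x (there are 5 lines, with slopes 0, 1, ..., 4). Only the lines that attain the minimum somewhere contribute to roots; other lines are dominated. Here the surviving (envelope) indices are i = 4, i = 3, i = 2, i = 1, i = 0.
Intersections between consecutive envelope lines give the roots: for adjacent envelope indices i < j the intersection is x = (a_i − a_j) / (j − i). Reading off the sorted break points: {-7, 1, 3, 7}.
Verification: at each break x_0, at least two indices attain the minimum of min_i(a_i + i · x_0).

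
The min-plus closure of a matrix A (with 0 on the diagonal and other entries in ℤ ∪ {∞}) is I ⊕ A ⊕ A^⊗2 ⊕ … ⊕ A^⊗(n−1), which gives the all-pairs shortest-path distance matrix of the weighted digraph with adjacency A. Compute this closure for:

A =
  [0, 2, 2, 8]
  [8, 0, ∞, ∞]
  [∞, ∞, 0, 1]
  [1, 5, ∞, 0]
Closure =
  [0, 2, 2, 3]
  [8, 0, 10, 11]
  [2, 4, 0, 1]
  [1, 3, 3, 0]

This is the Floyd-Warshall all-pairs shortest-path computation. For each intermediate vertex k = 0, 1, …, 3, update dist[i][j] ← min(dist[i][j], dist[i][k] + dist[k][j]). The final matrix gives, for each (i, j), the minimum total weight of any directed path from i to j (possibly empty when i = j).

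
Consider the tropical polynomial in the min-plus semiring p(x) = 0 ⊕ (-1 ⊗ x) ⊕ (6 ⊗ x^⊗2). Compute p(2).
p(2) = 0

A tropical monomial a ⊗ x^⊗i evaluates to a + i · x. Evaluating each term at x = 2:
  Term 0 contributes 0 + 0 · 2 = 0
  Term 1 contributes -1 + 1 · 2 = 1
  Term 2 contributes 6 + 2 · 2 = 10
p(2) = ⊕ of these = min[0, 1, 10] = 0.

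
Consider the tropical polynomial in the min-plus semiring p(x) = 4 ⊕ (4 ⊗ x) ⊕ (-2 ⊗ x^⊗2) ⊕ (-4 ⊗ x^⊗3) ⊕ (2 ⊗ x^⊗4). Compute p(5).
p(5) = 4

A tropical monomial a ⊗ x^⊗i evaluates to a + i · x. Evaluating each term at x = 5:
  Term 0 contributes 4 + 0 · 5 = 4
  Term 1 contributes 4 + 1 · 5 = 9
  Term 2 contributes -2 + 2 · 5 = 8
  Term 3 contributes -4 + 3 · 5 = 11
  Term 4 contributes 2 + 4 · 5 = 22
p(5) = ⊕ of these = min[4, 9, 8, 11, 22] = 4.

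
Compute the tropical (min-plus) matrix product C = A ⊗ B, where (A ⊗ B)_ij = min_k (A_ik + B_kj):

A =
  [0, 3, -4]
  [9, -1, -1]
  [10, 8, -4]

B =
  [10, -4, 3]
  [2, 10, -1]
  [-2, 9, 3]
A ⊗ B =
  [-6, -4, -1]
  [-3, 5, -2]
  [-6, 5, -1]

Apply the min-plus product entry-by-entry:
  C[0][0] = min over k of (A[0][0] + B[0][0] = 0 + 10 = 10, A[0][1] + B[1][0] = 3 + 2 = 5, A[0][2] + B[2][0] = -4 + -2 = -6) = -6 (attained at k = 2)
  C[0][1] = min over k of (A[0][0] + B[0][1] = 0 + -4 = -4, A[0][1] + B[1][1] = 3 + 10 = 13, A[0][2] + B[2][1] = -4 + 9 = 5) = -4 (attained at k = 0)
  C[0][2] = min over k of (A[0][0] + B[0][2] = 0 + 3 = 3, A[0][1] + B[1][2] = 3 + -1 = 2, A[0][2] + B[2][2] = -4 + 3 = -1) = -1 (attained at k = 2)
  C[1][0] = min over k of (A[1][0] + B[0][0] = 9 + 10 = 19, A[1][1] + B[1][0] = -1 + 2 = 1, A[1][2] + B[2][0] = -1 + -2 = -3) = -3 (attained at k = 2)
  C[1][1] = min over k of (A[1][0] + B[0][1] = 9 + -4 = 5, A[1][1] + B[1][1] = -1 + 10 = 9, A[1][2] + B[2][1] = -1 + 9 = 8) = 5 (attained at k = 0)
  C[1][2] = min over k of (A[1][0] + B[0][2] = 9 + 3 = 12, A[1][1] + B[1][2] = -1 + -1 = -2, A[1][2] + B[2][2] = -1 + 3 = 2) = -2 (attained at k = 1)
  C[2][0] = min over k of (A[2][0] + B[0][0] = 10 + 10 = 20, A[2][1] + B[1][0] = 8 + 2 = 10, A[2][2] + B[2][0] = -4 + -2 = -6) = -6 (attained at k = 2)
  C[2][1] = min over k of (A[2][0] + B[0][1] = 10 + -4 = 6, A[2][1] + B[1][1] = 8 + 10 = 18, A[2][2] + B[2][1] = -4 + 9 = 5) = 5 (attained at k = 2)
  C[2][2] = min over k of (A[2][0] + B[0][2] = 10 + 3 = 13, A[2][1] + B[1][2] = 8 + -1 = 7, A[2][2] + B[2][2] = -4 + 3 = -1) = -1 (attained at k = 2)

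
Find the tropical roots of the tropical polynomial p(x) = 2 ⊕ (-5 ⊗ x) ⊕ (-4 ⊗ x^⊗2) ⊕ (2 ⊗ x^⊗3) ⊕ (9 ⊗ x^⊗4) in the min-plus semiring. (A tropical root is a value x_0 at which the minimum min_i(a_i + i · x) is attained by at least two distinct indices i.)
Roots: {-7, -6, -1, 7}

Each tropical root is a break point of the lower envelope of the lines y = a_i + i · x (there are 5 lines, with slopes 0, 1, ..., 4). Only the lines that attain the minimum somewhere contribute to roots; other lines are dominated. Here the surviving (envelope) indices are i = 4, i = 3, i = 2, i = 1, i = 0.
Intersections between consecutive envelope lines give the roots: for adjacent envelope indices i < j the intersection is x = (a_i − a_j) / (j − i). Reading off the sorted break points: {-7, -6, -1, 7}.
Verification: at each break x_0, at least two indices attain the minimum of min_i(a_i + i · x_0).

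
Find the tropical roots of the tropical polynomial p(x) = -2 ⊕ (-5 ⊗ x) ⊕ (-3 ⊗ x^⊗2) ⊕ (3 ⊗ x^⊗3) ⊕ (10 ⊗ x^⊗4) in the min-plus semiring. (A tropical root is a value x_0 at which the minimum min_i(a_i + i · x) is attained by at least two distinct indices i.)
Roots: {-7, -6, -2, 3}

Each tropical root is a break point of the lower envelope of the lines y = a_i + i · x (there are 5 lines, with slopes 0, 1, ..., 4). Only the lines that attain the minimum somewhere contribute to roots; other lines are dominated. Here the surviving (envelope) indices are i = 4, i = 3, i = 2, i = 1, i = 0.
Intersections between consecutive envelope lines give the roots: for adjacent envelope indices i < j the intersection is x = (a_i − a_j) / (j − i). Reading off the sorted break points: {-7, -6, -2, 3}.
Verification: at each break x_0, at least two indices attain the minimum of min_i(a_i + i · x_0).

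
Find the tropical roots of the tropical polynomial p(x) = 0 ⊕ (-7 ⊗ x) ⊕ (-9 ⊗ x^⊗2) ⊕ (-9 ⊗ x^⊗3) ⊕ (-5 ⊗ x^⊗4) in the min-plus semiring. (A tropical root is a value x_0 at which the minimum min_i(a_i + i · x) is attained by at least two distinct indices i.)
Roots: {-4, 0, 2, 7}

Each tropical root is a break point of the lower envelope of the lines y = a_i + i · x (there are 5 lines, with slopes 0, 1, ..., 4). Only the lines that attain the minimum somewhere contribute to roots; other lines are dominated. Here the surviving (envelope) indices are i = 4, i = 3, i = 2, i = 1, i = 0.
Intersections between consecutive envelope lines give the roots: for adjacent envelope indices i < j the intersection is x = (a_i − a_j) / (j − i). Reading off the sorted break points: {-4, 0, 2, 7}.
Verification: at each break x_0, at least two indices attain the minimum of min_i(a_i + i · x_0).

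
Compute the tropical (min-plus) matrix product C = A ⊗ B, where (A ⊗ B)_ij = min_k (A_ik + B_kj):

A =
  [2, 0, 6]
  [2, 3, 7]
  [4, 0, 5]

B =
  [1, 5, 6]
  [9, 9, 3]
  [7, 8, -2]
A ⊗ B =
  [3, 7, 3]
  [3, 7, 5]
  [5, 9, 3]

Apply the min-plus product entry-by-entry:
  C[0][0] = min over k of (A[0][0] + B[0][0] = 2 + 1 = 3, A[0][1] + B[1][0] = 0 + 9 = 9, A[0][2] + B[2][0] = 6 + 7 = 13) = 3 (attained at k = 0)
  C[0][1] = min over k of (A[0][0] + B[0][1] = 2 + 5 = 7, A[0][1] + B[1][1] = 0 + 9 = 9, A[0][2] + B[2][1] = 6 + 8 = 14) = 7 (attained at k = 0)
  C[0][2] = min over k of (A[0][0] + B[0][2] = 2 + 6 = 8, A[0][1] + B[1][2] = 0 + 3 = 3, A[0][2] + B[2][2] = 6 + -2 = 4) = 3 (attained at k = 1)
  C[1][0] = min over k of (A[1][0] + B[0][0] = 2 + 1 = 3, A[1][1] + B[1][0] = 3 + 9 = 12, A[1][2] + B[2][0] = 7 + 7 = 14) = 3 (attained at k = 0)
  C[1][1] = min over k of (A[1][0] + B[0][1] = 2 + 5 = 7, A[1][1] + B[1][1] = 3 + 9 = 12, A[1][2] + B[2][1] = 7 + 8 = 15) = 7 (attained at k = 0)
  C[1][2] = min over k of (A[1][0] + B[0][2] = 2 + 6 = 8, A[1][1] + B[1][2] = 3 + 3 = 6, A[1][2] + B[2][2] = 7 + -2 = 5) = 5 (attained at k = 2)
  C[2][0] = min over k of (A[2][0] + B[0][0] = 4 + 1 = 5, A[2][1] + B[1][0] = 0 + 9 = 9, A[2][2] + B[2][0] = 5 + 7 = 12) = 5 (attained at k = 0)
  C[2][1] = min over k of (A[2][0] + B[0][1] = 4 + 5 = 9, A[2][1] + B[1][1] = 0 + 9 = 9, A[2][2] + B[2][1] = 5 + 8 = 13) = 9 (attained at k = 0)
  C[2][2] = min over k of (A[2][0] + B[0][2] = 4 + 6 = 10, A[2][1] + B[1][2] = 0 + 3 = 3, A[2][2] + B[2][2] = 5 + -2 = 3) = 3 (attained at k = 1)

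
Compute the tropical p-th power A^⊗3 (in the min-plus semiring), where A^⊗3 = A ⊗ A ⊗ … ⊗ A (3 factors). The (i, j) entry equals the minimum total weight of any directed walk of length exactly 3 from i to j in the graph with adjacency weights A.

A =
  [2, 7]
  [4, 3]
A^⊗3 =
  [6, 11]
  [8, 9]

Each entry (A^⊗3)_ij equals the minimum over all length-3 walks i = v_0 → v_1 → … → v_3 = j of Σ_t A[v_t][v_{t+1}]. For example, for (i, j) = (0, 1) we minimise over 4 possible intermediate vertex sequences; the minimum is 11, attained along the walk 0 → 0 → 0 → 1.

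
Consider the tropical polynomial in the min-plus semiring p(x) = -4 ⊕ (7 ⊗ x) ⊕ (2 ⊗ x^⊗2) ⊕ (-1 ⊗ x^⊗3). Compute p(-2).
p(-2) = -7

A tropical monomial a ⊗ x^⊗i evaluates to a + i · x. Evaluating each term at x = -2:
  Term 0 contributes -4 + 0 · -2 = -4
  Term 1 contributes 7 + 1 · -2 = 5
  Term 2 contributes 2 + 2 · -2 = -2
  Term 3 contributes -1 + 3 · -2 = -7
p(-2) = ⊕ of these = min[-4, 5, -2, -7] = -7.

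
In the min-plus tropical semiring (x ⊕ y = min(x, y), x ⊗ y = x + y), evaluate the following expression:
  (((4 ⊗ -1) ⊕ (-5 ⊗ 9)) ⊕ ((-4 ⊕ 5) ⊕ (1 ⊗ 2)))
(((4 ⊗ -1) ⊕ (-5 ⊗ 9)) ⊕ ((-4 ⊕ 5) ⊕ (1 ⊗ 2))) = -4

Expand innermost to outermost. Recall ⊕ takes the minimum of its arguments and ⊗ takes their sum. Working out the expression (((4 ⊗ -1) ⊕ (-5 ⊗ 9)) ⊕ ((-4 ⊕ 5) ⊕ (1 ⊗ 2))) gives -4.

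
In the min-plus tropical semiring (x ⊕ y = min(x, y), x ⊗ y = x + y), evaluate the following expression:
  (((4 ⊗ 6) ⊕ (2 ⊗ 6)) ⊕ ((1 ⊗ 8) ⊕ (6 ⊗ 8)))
(((4 ⊗ 6) ⊕ (2 ⊗ 6)) ⊕ ((1 ⊗ 8) ⊕ (6 ⊗ 8))) = 8

Expand innermost to outermost. Recall ⊕ takes the minimum of its arguments and ⊗ takes their sum. Working out the expression (((4 ⊗ 6) ⊕ (2 ⊗ 6)) ⊕ ((1 ⊗ 8) ⊕ (6 ⊗ 8))) gives 8.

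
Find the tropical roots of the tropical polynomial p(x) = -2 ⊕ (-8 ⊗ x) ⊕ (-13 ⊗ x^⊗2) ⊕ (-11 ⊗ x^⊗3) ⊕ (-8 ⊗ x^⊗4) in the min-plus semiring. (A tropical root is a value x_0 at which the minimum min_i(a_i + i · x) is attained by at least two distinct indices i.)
Roots: {-3, -2, 5, 6}

Each tropical root is a break point of the lower envelope of the lines y = a_i + i · x (there are 5 lines, with slopes 0, 1, ..., 4). Only the lines that attain the minimum somewhere contribute to roots; other lines are dominated. Here the surviving (envelope) indices are i = 4, i = 3, i = 2, i = 1, i = 0.
Intersections between consecutive envelope lines give the roots: for adjacent envelope indices i < j the intersection is x = (a_i − a_j) / (j − i). Reading off the sorted break points: {-3, -2, 5, 6}.
Verification: at each break x_0, at least two indices attain the minimum of min_i(a_i + i · x_0).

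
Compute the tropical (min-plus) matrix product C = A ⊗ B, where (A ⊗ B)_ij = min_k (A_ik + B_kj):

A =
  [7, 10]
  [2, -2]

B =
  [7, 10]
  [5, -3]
A ⊗ B =
  [14, 7]
  [3, -5]

Apply the min-plus product entry-by-entry:
  C[0][0] = min over k of (A[0][0] + B[0][0] = 7 + 7 = 14, A[0][1] + B[1][0] = 10 + 5 = 15) = 14 (attained at k = 0)
  C[0][1] = min over k of (A[0][0] + B[0][1] = 7 + 10 = 17, A[0][1] + B[1][1] = 10 + -3 = 7) = 7 (attained at k = 1)
  C[1][0] = min over k of (A[1][0] + B[0][0] = 2 + 7 = 9, A[1][1] + B[1][0] = -2 + 5 = 3) = 3 (attained at k = 1)
  C[1][1] = min over k of (A[1][0] + B[0][1] = 2 + 10 = 12, A[1][1] + B[1][1] = -2 + -3 = -5) = -5 (attained at k = 1)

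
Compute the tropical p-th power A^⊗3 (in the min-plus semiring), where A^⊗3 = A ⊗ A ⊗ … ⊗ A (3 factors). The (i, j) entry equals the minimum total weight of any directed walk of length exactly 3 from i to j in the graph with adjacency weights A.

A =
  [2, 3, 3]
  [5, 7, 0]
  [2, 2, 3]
A^⊗3 =
  [5, 5, 5]
  [4, 5, 2]
  [4, 4, 5]

Each entry (A^⊗3)_ij equals the minimum over all length-3 walks i = v_0 → v_1 → … → v_3 = j of Σ_t A[v_t][v_{t+1}]. For example, for (i, j) = (0, 2) we minimise over 9 possible intermediate vertex sequences; the minimum is 5, attained along the walk 0 → 0 → 1 → 2.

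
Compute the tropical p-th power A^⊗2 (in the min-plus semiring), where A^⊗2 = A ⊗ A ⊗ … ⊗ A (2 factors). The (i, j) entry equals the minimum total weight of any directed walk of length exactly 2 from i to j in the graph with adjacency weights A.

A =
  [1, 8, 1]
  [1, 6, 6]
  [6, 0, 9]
A^⊗2 =
  [2, 1, 2]
  [2, 6, 2]
  [1, 6, 6]

Each entry (A^⊗2)_ij equals the minimum over all length-2 walks i = v_0 → v_1 → … → v_2 = j of Σ_t A[v_t][v_{t+1}]. For example, for (i, j) = (0, 2) we minimise over 3 possible intermediate vertex sequences; the minimum is 2, attained along the walk 0 → 0 → 2.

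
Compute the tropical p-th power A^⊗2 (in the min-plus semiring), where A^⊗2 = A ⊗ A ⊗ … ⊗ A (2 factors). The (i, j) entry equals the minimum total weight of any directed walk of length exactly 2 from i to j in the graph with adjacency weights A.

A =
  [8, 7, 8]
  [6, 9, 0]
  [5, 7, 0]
A^⊗2 =
  [13, 15, 7]
  [5, 7, 0]
  [5, 7, 0]

Each entry (A^⊗2)_ij equals the minimum over all length-2 walks i = v_0 → v_1 → … → v_2 = j of Σ_t A[v_t][v_{t+1}]. For example, for (i, j) = (0, 2) we minimise over 3 possible intermediate vertex sequences; the minimum is 7, attained along the walk 0 → 1 → 2.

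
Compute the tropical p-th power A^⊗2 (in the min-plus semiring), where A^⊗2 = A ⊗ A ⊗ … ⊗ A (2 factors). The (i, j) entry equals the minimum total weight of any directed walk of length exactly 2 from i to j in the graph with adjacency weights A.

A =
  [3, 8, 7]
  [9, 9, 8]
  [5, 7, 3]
A^⊗2 =
  [6, 11, 10]
  [12, 15, 11]
  [8, 10, 6]

Each entry (A^⊗2)_ij equals the minimum over all length-2 walks i = v_0 → v_1 → … → v_2 = j of Σ_t A[v_t][v_{t+1}]. For example, for (i, j) = (0, 2) we minimise over 3 possible intermediate vertex sequences; the minimum is 10, attained along the walk 0 → 0 → 2.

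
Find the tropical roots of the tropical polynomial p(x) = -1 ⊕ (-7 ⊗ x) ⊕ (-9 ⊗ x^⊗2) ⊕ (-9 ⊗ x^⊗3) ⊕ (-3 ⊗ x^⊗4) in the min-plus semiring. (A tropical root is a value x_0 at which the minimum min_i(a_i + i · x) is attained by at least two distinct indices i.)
Roots: {-6, 0, 2, 6}

Each tropical root is a break point of the lower envelope of the lines y = a_i + i · x (there are 5 lines, with slopes 0, 1, ..., 4). Only the lines that attain the minimum somewhere contribute to roots; other lines are dominated. Here the surviving (envelope) indices are i = 4, i = 3, i = 2, i = 1, i = 0.
Intersections between consecutive envelope lines give the roots: for adjacent envelope indices i < j the intersection is x = (a_i − a_j) / (j − i). Reading off the sorted break points: {-6, 0, 2, 6}.
Verification: at each break x_0, at least two indices attain the minimum of min_i(a_i + i · x_0).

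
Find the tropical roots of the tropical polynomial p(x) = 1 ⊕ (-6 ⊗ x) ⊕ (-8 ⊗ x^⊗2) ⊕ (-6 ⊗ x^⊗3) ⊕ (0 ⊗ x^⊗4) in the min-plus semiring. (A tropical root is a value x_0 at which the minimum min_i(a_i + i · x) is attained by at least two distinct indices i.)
Roots: {-6, -2, 2, 7}

Each tropical root is a break point of the lower envelope of the lines y = a_i + i · x (there are 5 lines, with slopes 0, 1, ..., 4). Only the lines that attain the minimum somewhere contribute to roots; other lines are dominated. Here the surviving (envelope) indices are i = 4, i = 3, i = 2, i = 1, i = 0.
Intersections between consecutive envelope lines give the roots: for adjacent envelope indices i < j the intersection is x = (a_i − a_j) / (j − i). Reading off the sorted break points: {-6, -2, 2, 7}.
Verification: at each break x_0, at least two indices attain the minimum of min_i(a_i + i · x_0).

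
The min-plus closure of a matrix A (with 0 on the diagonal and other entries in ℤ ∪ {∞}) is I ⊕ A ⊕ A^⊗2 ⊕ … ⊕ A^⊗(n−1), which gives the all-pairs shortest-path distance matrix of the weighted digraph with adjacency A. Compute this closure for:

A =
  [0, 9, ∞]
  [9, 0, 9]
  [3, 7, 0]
Closure =
  [0, 9, 18]
  [9, 0, 9]
  [3, 7, 0]

This is the Floyd-Warshall all-pairs shortest-path computation. For each intermediate vertex k = 0, 1, …, 2, update dist[i][j] ← min(dist[i][j], dist[i][k] + dist[k][j]). The final matrix gives, for each (i, j), the minimum total weight of any directed path from i to j (possibly empty when i = j).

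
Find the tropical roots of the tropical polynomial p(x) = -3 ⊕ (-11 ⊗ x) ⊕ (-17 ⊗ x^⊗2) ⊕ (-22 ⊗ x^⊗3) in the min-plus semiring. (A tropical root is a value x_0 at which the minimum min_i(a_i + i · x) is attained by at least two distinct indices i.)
Roots: {5, 6, 8}

Each tropical root is a break point of the lower envelope of the lines y = a_i + i · x (there are 4 lines, with slopes 0, 1, ..., 3). Only the lines that attain the minimum somewhere contribute to roots; other lines are dominated. Here the surviving (envelope) indices are i = 3, i = 2, i = 1, i = 0.
Intersections between consecutive envelope lines give the roots: for adjacent envelope indices i < j the intersection is x = (a_i − a_j) / (j − i). Reading off the sorted break points: {5, 6, 8}.
Verification: at each break x_0, at least two indices attain the minimum of min_i(a_i + i · x_0).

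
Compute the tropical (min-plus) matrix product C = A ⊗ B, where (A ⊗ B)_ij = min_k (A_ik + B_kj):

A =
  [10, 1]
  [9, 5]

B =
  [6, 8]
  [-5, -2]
A ⊗ B =
  [-4, -1]
  [0, 3]

Apply the min-plus product entry-by-entry:
  C[0][0] = min over k of (A[0][0] + B[0][0] = 10 + 6 = 16, A[0][1] + B[1][0] = 1 + -5 = -4) = -4 (attained at k = 1)
  C[0][1] = min over k of (A[0][0] + B[0][1] = 10 + 8 = 18, A[0][1] + B[1][1] = 1 + -2 = -1) = -1 (attained at k = 1)
  C[1][0] = min over k of (A[1][0] + B[0][0] = 9 + 6 = 15, A[1][1] + B[1][0] = 5 + -5 = 0) = 0 (attained at k = 1)
  C[1][1] = min over k of (A[1][0] + B[0][1] = 9 + 8 = 17, A[1][1] + B[1][1] = 5 + -2 = 3) = 3 (attained at k = 1)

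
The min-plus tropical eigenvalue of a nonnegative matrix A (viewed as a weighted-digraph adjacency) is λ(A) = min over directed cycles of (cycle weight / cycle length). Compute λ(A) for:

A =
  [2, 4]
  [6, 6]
λ(A) = 2

Enumerate directed cycles and compute their means (weight / length). Sample:
  cycle 0 → 0: weight = 2, length = 1, mean = 2/1 ≈ 2.000
  cycle 1 → 1: weight = 6, length = 1, mean = 6/1 ≈ 6.000
  cycle 0 → 1 → 0: weight = 10, length = 2, mean = 10/2 ≈ 5.000
  cycle 1 → 0 → 1: weight = 10, length = 2, mean = 10/2 ≈ 5.000
Minimum mean = 2.000, attained e.g. along the cycle 0 → 0 with weight 2 and length 1. So λ(A) = 2/1 = 2.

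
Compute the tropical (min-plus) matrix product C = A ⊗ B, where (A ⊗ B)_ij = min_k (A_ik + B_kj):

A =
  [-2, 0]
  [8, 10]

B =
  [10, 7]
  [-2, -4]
A ⊗ B =
  [-2, -4]
  [8, 6]

Apply the min-plus product entry-by-entry:
  C[0][0] = min over k of (A[0][0] + B[0][0] = -2 + 10 = 8, A[0][1] + B[1][0] = 0 + -2 = -2) = -2 (attained at k = 1)
  C[0][1] = min over k of (A[0][0] + B[0][1] = -2 + 7 = 5, A[0][1] + B[1][1] = 0 + -4 = -4) = -4 (attained at k = 1)
  C[1][0] = min over k of (A[1][0] + B[0][0] = 8 + 10 = 18, A[1][1] + B[1][0] = 10 + -2 = 8) = 8 (attained at k = 1)
  C[1][1] = min over k of (A[1][0] + B[0][1] = 8 + 7 = 15, A[1][1] + B[1][1] = 10 + -4 = 6) = 6 (attained at k = 1)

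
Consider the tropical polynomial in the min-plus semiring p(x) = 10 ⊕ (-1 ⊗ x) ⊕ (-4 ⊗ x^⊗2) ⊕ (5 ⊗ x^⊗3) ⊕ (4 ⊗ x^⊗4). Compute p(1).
p(1) = -2

A tropical monomial a ⊗ x^⊗i evaluates to a + i · x. Evaluating each term at x = 1:
  Term 0 contributes 10 + 0 · 1 = 10
  Term 1 contributes -1 + 1 · 1 = 0
  Term 2 contributes -4 + 2 · 1 = -2
  Term 3 contributes 5 + 3 · 1 = 8
  Term 4 contributes 4 + 4 · 1 = 8
p(1) = ⊕ of these = min[10, 0, -2, 8, 8] = -2.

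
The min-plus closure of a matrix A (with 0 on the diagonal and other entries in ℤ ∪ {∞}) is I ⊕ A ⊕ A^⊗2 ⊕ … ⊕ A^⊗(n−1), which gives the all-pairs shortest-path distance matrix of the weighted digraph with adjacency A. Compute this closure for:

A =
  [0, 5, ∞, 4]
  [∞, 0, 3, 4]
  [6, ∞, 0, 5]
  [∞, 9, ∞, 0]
Closure =
  [0, 5, 8, 4]
  [9, 0, 3, 4]
  [6, 11, 0, 5]
  [18, 9, 12, 0]

This is the Floyd-Warshall all-pairs shortest-path computation. For each intermediate vertex k = 0, 1, …, 3, update dist[i][j] ← min(dist[i][j], dist[i][k] + dist[k][j]). The final matrix gives, for each (i, j), the minimum total weight of any directed path from i to j (possibly empty when i = j).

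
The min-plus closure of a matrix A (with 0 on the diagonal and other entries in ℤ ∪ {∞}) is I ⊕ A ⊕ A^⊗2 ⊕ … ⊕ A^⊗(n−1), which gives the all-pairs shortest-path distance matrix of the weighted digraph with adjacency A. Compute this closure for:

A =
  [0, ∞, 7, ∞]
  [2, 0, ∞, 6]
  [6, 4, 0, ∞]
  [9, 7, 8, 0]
Closure =
  [0, 11, 7, 17]
  [2, 0, 9, 6]
  [6, 4, 0, 10]
  [9, 7, 8, 0]

This is the Floyd-Warshall all-pairs shortest-path computation. For each intermediate vertex k = 0, 1, …, 3, update dist[i][j] ← min(dist[i][j], dist[i][k] + dist[k][j]). The final matrix gives, for each (i, j), the minimum total weight of any directed path from i to j (possibly empty when i = j).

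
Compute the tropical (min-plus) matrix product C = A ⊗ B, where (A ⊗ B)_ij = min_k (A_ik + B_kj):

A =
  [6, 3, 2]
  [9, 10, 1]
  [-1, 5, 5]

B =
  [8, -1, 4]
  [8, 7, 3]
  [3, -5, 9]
A ⊗ B =
  [5, -3, 6]
  [4, -4, 10]
  [7, -2, 3]

Apply the min-plus product entry-by-entry:
  C[0][0] = min over k of (A[0][0] + B[0][0] = 6 + 8 = 14, A[0][1] + B[1][0] = 3 + 8 = 11, A[0][2] + B[2][0] = 2 + 3 = 5) = 5 (attained at k = 2)
  C[0][1] = min over k of (A[0][0] + B[0][1] = 6 + -1 = 5, A[0][1] + B[1][1] = 3 + 7 = 10, A[0][2] + B[2][1] = 2 + -5 = -3) = -3 (attained at k = 2)
  C[0][2] = min over k of (A[0][0] + B[0][2] = 6 + 4 = 10, A[0][1] + B[1][2] = 3 + 3 = 6, A[0][2] + B[2][2] = 2 + 9 = 11) = 6 (attained at k = 1)
  C[1][0] = min over k of (A[1][0] + B[0][0] = 9 + 8 = 17, A[1][1] + B[1][0] = 10 + 8 = 18, A[1][2] + B[2][0] = 1 + 3 = 4) = 4 (attained at k = 2)
  C[1][1] = min over k of (A[1][0] + B[0][1] = 9 + -1 = 8, A[1][1] + B[1][1] = 10 + 7 = 17, A[1][2] + B[2][1] = 1 + -5 = -4) = -4 (attained at k = 2)
  C[1][2] = min over k of (A[1][0] + B[0][2] = 9 + 4 = 13, A[1][1] + B[1][2] = 10 + 3 = 13, A[1][2] + B[2][2] = 1 + 9 = 10) = 10 (attained at k = 2)
  C[2][0] = min over k of (A[2][0] + B[0][0] = -1 + 8 = 7, A[2][1] + B[1][0] = 5 + 8 = 13, A[2][2] + B[2][0] = 5 + 3 = 8) = 7 (attained at k = 0)
  C[2][1] = min over k of (A[2][0] + B[0][1] = -1 + -1 = -2, A[2][1] + B[1][1] = 5 + 7 = 12, A[2][2] + B[2][1] = 5 + -5 = 0) = -2 (attained at k = 0)
  C[2][2] = min over k of (A[2][0] + B[0][2] = -1 + 4 = 3, A[2][1] + B[1][2] = 5 + 3 = 8, A[2][2] + B[2][2] = 5 + 9 = 14) = 3 (attained at k = 0)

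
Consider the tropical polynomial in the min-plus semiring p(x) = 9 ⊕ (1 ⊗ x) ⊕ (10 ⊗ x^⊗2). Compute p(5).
p(5) = 6

A tropical monomial a ⊗ x^⊗i evaluates to a + i · x. Evaluating each term at x = 5:
  Term 0 contributes 9 + 0 · 5 = 9
  Term 1 contributes 1 + 1 · 5 = 6
  Term 2 contributes 10 + 2 · 5 = 20
p(5) = ⊕ of these = min[9, 6, 20] = 6.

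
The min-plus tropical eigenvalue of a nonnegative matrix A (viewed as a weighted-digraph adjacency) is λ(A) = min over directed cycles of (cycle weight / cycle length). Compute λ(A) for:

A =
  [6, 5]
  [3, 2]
λ(A) = 2

Enumerate directed cycles and compute their means (weight / length). Sample:
  cycle 0 → 0: weight = 6, length = 1, mean = 6/1 ≈ 6.000
  cycle 1 → 1: weight = 2, length = 1, mean = 2/1 ≈ 2.000
  cycle 0 → 1 → 0: weight = 8, length = 2, mean = 8/2 ≈ 4.000
  cycle 1 → 0 → 1: weight = 8, length = 2, mean = 8/2 ≈ 4.000
Minimum mean = 2.000, attained e.g. along the cycle 1 → 1 with weight 2 and length 1. So λ(A) = 2/1 = 2.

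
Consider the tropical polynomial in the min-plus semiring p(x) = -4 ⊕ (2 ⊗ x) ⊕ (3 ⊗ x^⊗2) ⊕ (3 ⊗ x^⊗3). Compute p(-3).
p(-3) = -6

A tropical monomial a ⊗ x^⊗i evaluates to a + i · x. Evaluating each term at x = -3:
  Term 0 contributes -4 + 0 · -3 = -4
  Term 1 contributes 2 + 1 · -3 = -1
  Term 2 contributes 3 + 2 · -3 = -3
  Term 3 contributes 3 + 3 · -3 = -6
p(-3) = ⊕ of these = min[-4, -1, -3, -6] = -6.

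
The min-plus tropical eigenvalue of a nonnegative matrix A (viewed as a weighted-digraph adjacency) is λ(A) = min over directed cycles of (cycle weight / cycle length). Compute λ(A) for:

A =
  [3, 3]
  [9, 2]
λ(A) = 2

Enumerate directed cycles and compute their means (weight / length). Sample:
  cycle 0 → 0: weight = 3, length = 1, mean = 3/1 ≈ 3.000
  cycle 1 → 1: weight = 2, length = 1, mean = 2/1 ≈ 2.000
  cycle 0 → 1 → 0: weight = 12, length = 2, mean = 12/2 ≈ 6.000
  cycle 1 → 0 → 1: weight = 12, length = 2, mean = 12/2 ≈ 6.000
Minimum mean = 2.000, attained e.g. along the cycle 1 → 1 with weight 2 and length 1. So λ(A) = 2/1 = 2.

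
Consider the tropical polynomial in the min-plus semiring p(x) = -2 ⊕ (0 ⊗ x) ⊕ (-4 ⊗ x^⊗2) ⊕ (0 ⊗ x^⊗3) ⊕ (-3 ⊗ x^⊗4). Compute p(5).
p(5) = -2

A tropical monomial a ⊗ x^⊗i evaluates to a + i · x. Evaluating each term at x = 5:
  Term 0 contributes -2 + 0 · 5 = -2
  Term 1 contributes 0 + 1 · 5 = 5
  Term 2 contributes -4 + 2 · 5 = 6
  Term 3 contributes 0 + 3 · 5 = 15
  Term 4 contributes -3 + 4 · 5 = 17
p(5) = ⊕ of these = min[-2, 5, 6, 15, 17] = -2.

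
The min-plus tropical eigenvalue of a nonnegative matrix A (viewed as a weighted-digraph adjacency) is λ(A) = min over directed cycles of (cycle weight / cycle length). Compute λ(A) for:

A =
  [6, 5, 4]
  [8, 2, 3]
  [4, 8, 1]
λ(A) = 1

Enumerate directed cycles and compute their means (weight / length). Sample:
  cycle 0 → 0: weight = 6, length = 1, mean = 6/1 ≈ 6.000
  cycle 1 → 1: weight = 2, length = 1, mean = 2/1 ≈ 2.000
  cycle 2 → 2: weight = 1, length = 1, mean = 1/1 ≈ 1.000
  cycle 0 → 1 → 0: weight = 13, length = 2, mean = 13/2 ≈ 6.500
  cycle 0 → 2 → 0: weight = 8, length = 2, mean = 8/2 ≈ 4.000
  cycle 1 → 0 → 1: weight = 13, length = 2, mean = 13/2 ≈ 6.500
Minimum mean = 1.000, attained e.g. along the cycle 2 → 2 with weight 1 and length 1. So λ(A) = 1/1 = 1.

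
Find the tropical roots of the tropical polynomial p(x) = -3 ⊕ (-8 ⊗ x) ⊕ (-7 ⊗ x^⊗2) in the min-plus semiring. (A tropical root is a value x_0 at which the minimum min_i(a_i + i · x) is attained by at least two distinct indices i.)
Roots: {-1, 5}

Each tropical root is a break point of the lower envelope of the lines y = a_i + i · x (there are 3 lines, with slopes 0, 1, ..., 2). Only the lines that attain the minimum somewhere contribute to roots; other lines are dominated. Here the surviving (envelope) indices are i = 2, i = 1, i = 0.
Intersections between consecutive envelope lines give the roots: for adjacent envelope indices i < j the intersection is x = (a_i − a_j) / (j − i). Reading off the sorted break points: {-1, 5}.
Verification: at each break x_0, at least two indices attain the minimum of min_i(a_i + i · x_0).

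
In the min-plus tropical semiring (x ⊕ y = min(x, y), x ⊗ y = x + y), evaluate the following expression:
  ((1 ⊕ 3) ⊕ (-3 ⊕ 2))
((1 ⊕ 3) ⊕ (-3 ⊕ 2)) = -3

Expand innermost to outermost. Recall ⊕ takes the minimum of its arguments and ⊗ takes their sum. Working out the expression ((1 ⊕ 3) ⊕ (-3 ⊕ 2)) gives -3.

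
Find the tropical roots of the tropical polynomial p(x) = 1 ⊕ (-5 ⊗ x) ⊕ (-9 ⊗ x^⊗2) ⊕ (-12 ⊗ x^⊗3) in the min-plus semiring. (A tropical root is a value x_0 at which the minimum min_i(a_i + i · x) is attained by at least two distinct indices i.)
Roots: {3, 4, 6}

Each tropical root is a break point of the lower envelope of the lines y = a_i + i · x (there are 4 lines, with slopes 0, 1, ..., 3). Only the lines that attain the minimum somewhere contribute to roots; other lines are dominated. Here the surviving (envelope) indices are i = 3, i = 2, i = 1, i = 0.
Intersections between consecutive envelope lines give the roots: for adjacent envelope indices i < j the intersection is x = (a_i − a_j) / (j − i). Reading off the sorted break points: {3, 4, 6}.
Verification: at each break x_0, at least two indices attain the minimum of min_i(a_i + i · x_0).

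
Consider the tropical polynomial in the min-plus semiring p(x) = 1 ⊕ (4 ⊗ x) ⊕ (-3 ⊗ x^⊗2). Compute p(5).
p(5) = 1

A tropical monomial a ⊗ x^⊗i evaluates to a + i · x. Evaluating each term at x = 5:
  Term 0 contributes 1 + 0 · 5 = 1
  Term 1 contributes 4 + 1 · 5 = 9
  Term 2 contributes -3 + 2 · 5 = 7
p(5) = ⊕ of these = min[1, 9, 7] = 1.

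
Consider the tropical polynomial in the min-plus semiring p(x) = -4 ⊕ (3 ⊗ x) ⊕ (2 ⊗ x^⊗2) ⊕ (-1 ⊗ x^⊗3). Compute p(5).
p(5) = -4

A tropical monomial a ⊗ x^⊗i evaluates to a + i · x. Evaluating each term at x = 5:
  Term 0 contributes -4 + 0 · 5 = -4
  Term 1 contributes 3 + 1 · 5 = 8
  Term 2 contributes 2 + 2 · 5 = 12
  Term 3 contributes -1 + 3 · 5 = 14
p(5) = ⊕ of these = min[-4, 8, 12, 14] = -4.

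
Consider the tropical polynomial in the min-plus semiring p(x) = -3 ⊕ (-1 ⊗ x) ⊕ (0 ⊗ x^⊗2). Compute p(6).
p(6) = -3

A tropical monomial a ⊗ x^⊗i evaluates to a + i · x. Evaluating each term at x = 6:
  Term 0 contributes -3 + 0 · 6 = -3
  Term 1 contributes -1 + 1 · 6 = 5
  Term 2 contributes 0 + 2 · 6 = 12
p(6) = ⊕ of these = min[-3, 5, 12] = -3.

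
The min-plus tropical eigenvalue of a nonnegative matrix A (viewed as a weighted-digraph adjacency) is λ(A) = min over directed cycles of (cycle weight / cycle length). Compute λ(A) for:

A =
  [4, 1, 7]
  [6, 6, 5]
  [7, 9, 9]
λ(A) = 7/2

Enumerate directed cycles and compute their means (weight / length). Sample:
  cycle 0 → 0: weight = 4, length = 1, mean = 4/1 ≈ 4.000
  cycle 1 → 1: weight = 6, length = 1, mean = 6/1 ≈ 6.000
  cycle 2 → 2: weight = 9, length = 1, mean = 9/1 ≈ 9.000
  cycle 0 → 1 → 0: weight = 7, length = 2, mean = 7/2 ≈ 3.500
  cycle 0 → 2 → 0: weight = 14, length = 2, mean = 14/2 ≈ 7.000
  cycle 1 → 0 → 1: weight = 7, length = 2, mean = 7/2 ≈ 3.500
Minimum mean = 3.500, attained e.g. along the cycle 0 → 1 → 0 with weight 7 and length 2. So λ(A) = 7/2 = 7/2.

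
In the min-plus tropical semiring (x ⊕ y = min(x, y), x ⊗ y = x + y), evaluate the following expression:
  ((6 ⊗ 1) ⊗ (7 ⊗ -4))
((6 ⊗ 1) ⊗ (7 ⊗ -4)) = 10

Expand innermost to outermost. Recall ⊕ takes the minimum of its arguments and ⊗ takes their sum. Working out the expression ((6 ⊗ 1) ⊗ (7 ⊗ -4)) gives 10.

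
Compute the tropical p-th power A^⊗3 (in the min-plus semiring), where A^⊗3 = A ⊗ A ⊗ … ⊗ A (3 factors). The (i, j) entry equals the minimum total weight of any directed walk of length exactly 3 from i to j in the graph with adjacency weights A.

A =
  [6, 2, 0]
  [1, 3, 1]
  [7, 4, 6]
A^⊗3 =
  [5, 5, 3]
  [4, 5, 4]
  [8, 7, 5]

Each entry (A^⊗3)_ij equals the minimum over all length-3 walks i = v_0 → v_1 → … → v_3 = j of Σ_t A[v_t][v_{t+1}]. For example, for (i, j) = (0, 2) we minimise over 9 possible intermediate vertex sequences; the minimum is 3, attained along the walk 0 → 1 → 0 → 2.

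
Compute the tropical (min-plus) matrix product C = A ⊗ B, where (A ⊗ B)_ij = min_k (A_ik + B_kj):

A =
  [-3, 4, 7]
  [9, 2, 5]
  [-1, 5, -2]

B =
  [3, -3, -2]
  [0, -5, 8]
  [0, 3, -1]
A ⊗ B =
  [0, -6, -5]
  [2, -3, 4]
  [-2, -4, -3]

Apply the min-plus product entry-by-entry:
  C[0][0] = min over k of (A[0][0] + B[0][0] = -3 + 3 = 0, A[0][1] + B[1][0] = 4 + 0 = 4, A[0][2] + B[2][0] = 7 + 0 = 7) = 0 (attained at k = 0)
  C[0][1] = min over k of (A[0][0] + B[0][1] = -3 + -3 = -6, A[0][1] + B[1][1] = 4 + -5 = -1, A[0][2] + B[2][1] = 7 + 3 = 10) = -6 (attained at k = 0)
  C[0][2] = min over k of (A[0][0] + B[0][2] = -3 + -2 = -5, A[0][1] + B[1][2] = 4 + 8 = 12, A[0][2] + B[2][2] = 7 + -1 = 6) = -5 (attained at k = 0)
  C[1][0] = min over k of (A[1][0] + B[0][0] = 9 + 3 = 12, A[1][1] + B[1][0] = 2 + 0 = 2, A[1][2] + B[2][0] = 5 + 0 = 5) = 2 (attained at k = 1)
  C[1][1] = min over k of (A[1][0] + B[0][1] = 9 + -3 = 6, A[1][1] + B[1][1] = 2 + -5 = -3, A[1][2] + B[2][1] = 5 + 3 = 8) = -3 (attained at k = 1)
  C[1][2] = min over k of (A[1][0] + B[0][2] = 9 + -2 = 7, A[1][1] + B[1][2] = 2 + 8 = 10, A[1][2] + B[2][2] = 5 + -1 = 4) = 4 (attained at k = 2)
  C[2][0] = min over k of (A[2][0] + B[0][0] = -1 + 3 = 2, A[2][1] + B[1][0] = 5 + 0 = 5, A[2][2] + B[2][0] = -2 + 0 = -2) = -2 (attained at k = 2)
  C[2][1] = min over k of (A[2][0] + B[0][1] = -1 + -3 = -4, A[2][1] + B[1][1] = 5 + -5 = 0, A[2][2] + B[2][1] = -2 + 3 = 1) = -4 (attained at k = 0)
  C[2][2] = min over k of (A[2][0] + B[0][2] = -1 + -2 = -3, A[2][1] + B[1][2] = 5 + 8 = 13, A[2][2] + B[2][2] = -2 + -1 = -3) = -3 (attained at k = 0)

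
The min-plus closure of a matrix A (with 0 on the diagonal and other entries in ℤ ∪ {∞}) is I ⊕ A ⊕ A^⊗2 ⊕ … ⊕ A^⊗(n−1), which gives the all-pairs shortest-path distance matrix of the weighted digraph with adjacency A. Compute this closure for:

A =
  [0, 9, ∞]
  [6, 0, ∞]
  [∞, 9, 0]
Closure =
  [0, 9, ∞]
  [6, 0, ∞]
  [15, 9, 0]

This is the Floyd-Warshall all-pairs shortest-path computation. For each intermediate vertex k = 0, 1, …, 2, update dist[i][j] ← min(dist[i][j], dist[i][k] + dist[k][j]). The final matrix gives, for each (i, j), the minimum total weight of any directed path from i to j (possibly empty when i = j).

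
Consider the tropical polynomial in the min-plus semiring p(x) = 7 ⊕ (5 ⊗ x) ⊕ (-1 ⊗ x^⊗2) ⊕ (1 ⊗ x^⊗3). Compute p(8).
p(8) = 7

A tropical monomial a ⊗ x^⊗i evaluates to a + i · x. Evaluating each term at x = 8:
  Term 0 contributes 7 + 0 · 8 = 7
  Term 1 contributes 5 + 1 · 8 = 13
  Term 2 contributes -1 + 2 · 8 = 15
  Term 3 contributes 1 + 3 · 8 = 25
p(8) = ⊕ of these = min[7, 13, 15, 25] = 7.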